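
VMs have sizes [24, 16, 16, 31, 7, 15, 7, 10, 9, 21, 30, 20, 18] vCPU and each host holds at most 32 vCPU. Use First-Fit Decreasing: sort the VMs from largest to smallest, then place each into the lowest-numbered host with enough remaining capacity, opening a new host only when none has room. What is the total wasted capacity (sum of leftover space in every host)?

32

Sorted descending: 31, 30, 24, 21, 20, 18, 16, 16, 15, 10, 9, 7, 7.
Put 31 vCPU in host 1; 1 vCPU remain.
Put 30 vCPU in host 2; 2 vCPU remain.
Put 24 vCPU in host 3; 8 vCPU remain.
Put 21 vCPU in host 4; 11 vCPU remain.
Put 20 vCPU in host 5; 12 vCPU remain.
Put 18 vCPU in host 6; 14 vCPU remain.
Put 16 vCPU in host 7; 16 vCPU remain.
Put 16 vCPU in host 7; 0 vCPU remain.
Put 15 vCPU in host 8; 17 vCPU remain.
Put 10 vCPU in host 4; 1 vCPU remain.
Put 9 vCPU in host 5; 3 vCPU remain.
Put 7 vCPU in host 3; 1 vCPU remain.
Put 7 vCPU in host 6; 7 vCPU remain.
8 hosts × 32 vCPU = 256 vCPU; used 224 vCPU; unused 32 vCPU.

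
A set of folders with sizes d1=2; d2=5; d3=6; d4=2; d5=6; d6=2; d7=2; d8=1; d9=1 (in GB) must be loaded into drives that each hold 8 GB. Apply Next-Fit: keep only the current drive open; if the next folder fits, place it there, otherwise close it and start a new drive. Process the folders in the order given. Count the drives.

4 drives

drive 1: place d1 (2 GB), 6 GB left
drive 1: place d2 (5 GB), 1 GB left
drive 2: place d3 (6 GB), 2 GB left
drive 2: place d4 (2 GB), 0 GB left
drive 3: place d5 (6 GB), 2 GB left
drive 3: place d6 (2 GB), 0 GB left
drive 4: place d7 (2 GB), 6 GB left
drive 4: place d8 (1 GB), 5 GB left
drive 4: place d9 (1 GB), 4 GB left
Final drives: [2,5] [6,2] [6,2] [2,1,1].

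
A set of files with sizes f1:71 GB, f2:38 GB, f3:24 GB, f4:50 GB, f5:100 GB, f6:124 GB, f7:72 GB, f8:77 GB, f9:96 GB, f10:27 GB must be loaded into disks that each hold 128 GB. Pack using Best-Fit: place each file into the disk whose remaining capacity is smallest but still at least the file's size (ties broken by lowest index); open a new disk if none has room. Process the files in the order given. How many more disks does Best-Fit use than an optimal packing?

1

Best-Fit: [71,38] [24,50] [100,27] [124] [72] [77] [96] → 7 disks.
Total size 679 GB; any packing needs at least ⌈679/128⌉ = 6 disks.
An optimal packing achieves that bound: [124] [100,27] [96,24] [77,50] [72,38] [71] → 6 disks.
Excess: 7 − 6 = 1.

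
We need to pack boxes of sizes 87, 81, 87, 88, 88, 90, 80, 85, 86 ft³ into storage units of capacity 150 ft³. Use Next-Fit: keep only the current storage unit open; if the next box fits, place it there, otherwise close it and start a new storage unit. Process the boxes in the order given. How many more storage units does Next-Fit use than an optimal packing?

0

Next-Fit: [87] [81] [87] [88] [88] [90] [80] [85] [86] → 9 storage units.
9 boxes exceed 75 ft³ (half the capacity), and no two of those can share a storage unit, so at least 9 storage units are needed.
So 9 is already optimal.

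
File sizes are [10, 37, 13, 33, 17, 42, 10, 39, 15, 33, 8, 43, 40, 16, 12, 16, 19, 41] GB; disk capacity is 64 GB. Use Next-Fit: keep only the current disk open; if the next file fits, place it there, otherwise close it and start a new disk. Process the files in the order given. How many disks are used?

10 GB → disk 1 (remaining 54 GB)
37 GB → disk 1 (remaining 17 GB)
13 GB → disk 1 (remaining 4 GB)
33 GB → disk 2 (remaining 31 GB)
17 GB → disk 2 (remaining 14 GB)
42 GB → disk 3 (remaining 22 GB)
10 GB → disk 3 (remaining 12 GB)
39 GB → disk 4 (remaining 25 GB)
15 GB → disk 4 (remaining 10 GB)
33 GB → disk 5 (remaining 31 GB)
8 GB → disk 5 (remaining 23 GB)
43 GB → disk 6 (remaining 21 GB)
40 GB → disk 7 (remaining 24 GB)
16 GB → disk 7 (remaining 8 GB)
12 GB → disk 8 (remaining 52 GB)
16 GB → disk 8 (remaining 36 GB)
19 GB → disk 8 (remaining 17 GB)
41 GB → disk 9 (remaining 23 GB)
Final disks: [10,37,13] [33,17] [42,10] [39,15] [33,8] [43] [40,16] [12,16,19] [41].

9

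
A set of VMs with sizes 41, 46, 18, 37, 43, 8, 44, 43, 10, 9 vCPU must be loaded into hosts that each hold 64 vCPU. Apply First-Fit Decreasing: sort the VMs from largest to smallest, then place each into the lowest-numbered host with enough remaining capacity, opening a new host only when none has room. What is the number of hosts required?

6

Sorted descending: 46, 44, 43, 43, 41, 37, 18, 10, 9, 8.
Put 46 vCPU in host 1; 18 vCPU remain.
Put 44 vCPU in host 2; 20 vCPU remain.
Put 43 vCPU in host 3; 21 vCPU remain.
Put 43 vCPU in host 4; 21 vCPU remain.
Put 41 vCPU in host 5; 23 vCPU remain.
Put 37 vCPU in host 6; 27 vCPU remain.
Put 18 vCPU in host 1; 0 vCPU remain.
Put 10 vCPU in host 2; 10 vCPU remain.
Put 9 vCPU in host 2; 1 vCPU remain.
Put 8 vCPU in host 3; 13 vCPU remain.
Final hosts: [46,18] [44,10,9] [43,8] [43] [41] [37].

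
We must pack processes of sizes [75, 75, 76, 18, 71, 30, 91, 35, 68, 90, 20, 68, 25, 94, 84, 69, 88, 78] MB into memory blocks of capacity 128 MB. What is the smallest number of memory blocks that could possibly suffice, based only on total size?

10

Total size = 75 + 75 + 76 + 18 + 71 + 30 + 91 + 35 + 68 + 90 + 20 + 68 + 25 + 94 + 84 + 69 + 88 + 78 = 1155 MB.
⌈1155 / 128⌉ = 10.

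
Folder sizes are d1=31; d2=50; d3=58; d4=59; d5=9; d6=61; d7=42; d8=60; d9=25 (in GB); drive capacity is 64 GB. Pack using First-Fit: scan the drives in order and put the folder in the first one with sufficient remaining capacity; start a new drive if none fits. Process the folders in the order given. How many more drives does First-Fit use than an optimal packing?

First-Fit: [31,9] [50] [58] [59] [61] [42] [60] [25] → 8 drives.
Total size 395 GB; any packing needs at least ⌈395/64⌉ = 7 drives.
An optimal packing achieves that bound: [61] [60] [59] [58] [50,9] [42] [31,25] → 7 drives.
Excess: 8 − 7 = 1.

1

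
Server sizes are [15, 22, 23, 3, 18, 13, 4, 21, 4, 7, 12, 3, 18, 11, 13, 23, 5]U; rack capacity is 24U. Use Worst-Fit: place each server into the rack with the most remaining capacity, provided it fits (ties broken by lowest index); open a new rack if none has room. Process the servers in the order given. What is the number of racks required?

15U → rack 1 (remaining 9U)
22U → rack 2 (remaining 2U)
23U → rack 3 (remaining 1U)
3U → rack 1 (remaining 6U)
18U → rack 4 (remaining 6U)
13U → rack 5 (remaining 11U)
4U → rack 5 (remaining 7U)
21U → rack 6 (remaining 3U)
4U → rack 5 (remaining 3U)
7U → rack 7 (remaining 17U)
12U → rack 7 (remaining 5U)
3U → rack 1 (remaining 3U)
18U → rack 8 (remaining 6U)
11U → rack 9 (remaining 13U)
13U → rack 9 (remaining 0U)
23U → rack 10 (remaining 1U)
5U → rack 4 (remaining 1U)
Final racks: [15,3,3] [22] [23] [18,5] [13,4,4] [21] [7,12] [18] [11,13] [23].

10 racks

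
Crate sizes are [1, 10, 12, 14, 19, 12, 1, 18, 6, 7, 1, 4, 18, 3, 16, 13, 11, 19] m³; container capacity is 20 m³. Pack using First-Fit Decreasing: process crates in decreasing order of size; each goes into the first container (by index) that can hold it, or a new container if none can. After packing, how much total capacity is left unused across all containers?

35

Sorted descending: 19, 19, 18, 18, 16, 14, 13, 12, 12, 11, 10, 7, 6, 4, 3, 1, 1, 1.
Put 19 m³ in container 1; 1 m³ remain.
Put 19 m³ in container 2; 1 m³ remain.
Put 18 m³ in container 3; 2 m³ remain.
Put 18 m³ in container 4; 2 m³ remain.
Put 16 m³ in container 5; 4 m³ remain.
Put 14 m³ in container 6; 6 m³ remain.
Put 13 m³ in container 7; 7 m³ remain.
Put 12 m³ in container 8; 8 m³ remain.
Put 12 m³ in container 9; 8 m³ remain.
Put 11 m³ in container 10; 9 m³ remain.
Put 10 m³ in container 11; 10 m³ remain.
Put 7 m³ in container 7; 0 m³ remain.
Put 6 m³ in container 6; 0 m³ remain.
Put 4 m³ in container 5; 0 m³ remain.
Put 3 m³ in container 8; 5 m³ remain.
Put 1 m³ in container 1; 0 m³ remain.
Put 1 m³ in container 2; 0 m³ remain.
Put 1 m³ in container 3; 1 m³ remain.
11 containers × 20 m³ = 220 m³; used 185 m³; unused 35 m³.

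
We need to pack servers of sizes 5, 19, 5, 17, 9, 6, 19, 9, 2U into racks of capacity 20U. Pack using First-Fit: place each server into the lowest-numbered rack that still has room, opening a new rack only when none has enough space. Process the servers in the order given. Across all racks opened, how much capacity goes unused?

9

5U → rack 1 (remaining 15U)
19U → rack 2 (remaining 1U)
5U → rack 1 (remaining 10U)
17U → rack 3 (remaining 3U)
9U → rack 1 (remaining 1U)
6U → rack 4 (remaining 14U)
19U → rack 5 (remaining 1U)
9U → rack 4 (remaining 5U)
2U → rack 3 (remaining 1U)
5 racks × 20U = 100U; used 91U; unused 9U.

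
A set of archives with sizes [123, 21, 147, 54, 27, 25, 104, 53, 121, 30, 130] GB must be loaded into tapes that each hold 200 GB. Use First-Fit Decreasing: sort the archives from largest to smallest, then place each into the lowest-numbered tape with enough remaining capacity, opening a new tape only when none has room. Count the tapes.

5

Sorted descending: 147, 130, 123, 121, 104, 54, 53, 30, 27, 25, 21.
Put 147 GB in tape 1; 53 GB remain.
Put 130 GB in tape 2; 70 GB remain.
Put 123 GB in tape 3; 77 GB remain.
Put 121 GB in tape 4; 79 GB remain.
Put 104 GB in tape 5; 96 GB remain.
Put 54 GB in tape 2; 16 GB remain.
Put 53 GB in tape 1; 0 GB remain.
Put 30 GB in tape 3; 47 GB remain.
Put 27 GB in tape 3; 20 GB remain.
Put 25 GB in tape 4; 54 GB remain.
Put 21 GB in tape 4; 33 GB remain.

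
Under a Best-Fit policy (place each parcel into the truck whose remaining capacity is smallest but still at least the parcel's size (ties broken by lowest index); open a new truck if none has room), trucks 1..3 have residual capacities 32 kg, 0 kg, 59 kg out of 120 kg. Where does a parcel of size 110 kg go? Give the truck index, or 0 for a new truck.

0

No truck has ≥ 110 kg free, so a new truck is opened.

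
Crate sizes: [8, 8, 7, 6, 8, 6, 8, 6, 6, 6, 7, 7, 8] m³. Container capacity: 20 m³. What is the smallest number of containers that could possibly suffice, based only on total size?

Total size = 8 + 8 + 7 + 6 + 8 + 6 + 8 + 6 + 6 + 6 + 7 + 7 + 8 = 91 m³.
⌈91 / 20⌉ = 5.

5 containers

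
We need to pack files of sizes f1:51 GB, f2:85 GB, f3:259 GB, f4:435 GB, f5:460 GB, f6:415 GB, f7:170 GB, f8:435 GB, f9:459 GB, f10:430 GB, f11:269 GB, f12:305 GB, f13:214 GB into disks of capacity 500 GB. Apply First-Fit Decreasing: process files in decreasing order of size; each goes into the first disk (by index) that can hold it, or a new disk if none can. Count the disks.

Sorted descending: 460, 459, 435, 435, 430, 415, 305, 269, 259, 214, 170, 85, 51.
Put 460 GB in disk 1; 40 GB remain.
Put 459 GB in disk 2; 41 GB remain.
Put 435 GB in disk 3; 65 GB remain.
Put 435 GB in disk 4; 65 GB remain.
Put 430 GB in disk 5; 70 GB remain.
Put 415 GB in disk 6; 85 GB remain.
Put 305 GB in disk 7; 195 GB remain.
Put 269 GB in disk 8; 231 GB remain.
Put 259 GB in disk 9; 241 GB remain.
Put 214 GB in disk 8; 17 GB remain.
Put 170 GB in disk 7; 25 GB remain.
Put 85 GB in disk 6; 0 GB remain.
Put 51 GB in disk 3; 14 GB remain.
Final disks: [460] [459] [435,51] [435] [430] [415,85] [305,170] [269,214] [259].

9 disks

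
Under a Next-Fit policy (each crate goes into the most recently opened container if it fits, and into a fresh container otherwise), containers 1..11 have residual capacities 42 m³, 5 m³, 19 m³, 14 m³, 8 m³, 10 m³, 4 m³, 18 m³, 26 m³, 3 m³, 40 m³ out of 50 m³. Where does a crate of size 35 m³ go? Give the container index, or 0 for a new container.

11

Next-Fit only looks at container 11, which has 40 m³ free.
35 m³ fits there.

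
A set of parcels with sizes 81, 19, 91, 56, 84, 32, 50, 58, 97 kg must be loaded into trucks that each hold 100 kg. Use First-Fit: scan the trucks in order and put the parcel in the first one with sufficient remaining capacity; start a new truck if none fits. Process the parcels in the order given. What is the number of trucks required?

81 kg → truck 1 (remaining 19 kg)
19 kg → truck 1 (remaining 0 kg)
91 kg → truck 2 (remaining 9 kg)
56 kg → truck 3 (remaining 44 kg)
84 kg → truck 4 (remaining 16 kg)
32 kg → truck 3 (remaining 12 kg)
50 kg → truck 5 (remaining 50 kg)
58 kg → truck 6 (remaining 42 kg)
97 kg → truck 7 (remaining 3 kg)
Final trucks: [81,19] [91] [56,32] [84] [50] [58] [97].

7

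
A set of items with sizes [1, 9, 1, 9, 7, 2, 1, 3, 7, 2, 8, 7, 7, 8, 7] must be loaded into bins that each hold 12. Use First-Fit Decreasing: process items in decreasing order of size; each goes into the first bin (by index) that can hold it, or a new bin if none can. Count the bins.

9 bins

Sorted descending: 9, 9, 8, 8, 7, 7, 7, 7, 7, 3, 2, 2, 1, 1, 1.
9 → bin 1 (remaining 3)
9 → bin 2 (remaining 3)
8 → bin 3 (remaining 4)
8 → bin 4 (remaining 4)
7 → bin 5 (remaining 5)
7 → bin 6 (remaining 5)
7 → bin 7 (remaining 5)
7 → bin 8 (remaining 5)
7 → bin 9 (remaining 5)
3 → bin 1 (remaining 0)
2 → bin 2 (remaining 1)
2 → bin 3 (remaining 2)
1 → bin 2 (remaining 0)
1 → bin 3 (remaining 1)
1 → bin 3 (remaining 0)
Final bins: [9,3] [9,2,1] [8,2,1,1] [8] [7] [7] [7] [7] [7].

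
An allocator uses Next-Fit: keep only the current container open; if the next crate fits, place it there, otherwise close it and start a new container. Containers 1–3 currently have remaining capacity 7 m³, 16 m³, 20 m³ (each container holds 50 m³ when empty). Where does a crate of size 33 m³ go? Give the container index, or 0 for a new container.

0

Next-Fit only looks at container 3, which has 20 m³ free.
33 m³ does not fit, so a new container is opened.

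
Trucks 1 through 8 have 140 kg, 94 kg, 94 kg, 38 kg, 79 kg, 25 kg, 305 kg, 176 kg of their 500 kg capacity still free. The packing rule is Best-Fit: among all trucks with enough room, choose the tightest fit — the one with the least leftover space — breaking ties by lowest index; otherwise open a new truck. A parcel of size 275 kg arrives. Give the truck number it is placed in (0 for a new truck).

7

Trucks with room: truck 7 (305 kg).
Tightest fit is truck 7 with 305 kg free.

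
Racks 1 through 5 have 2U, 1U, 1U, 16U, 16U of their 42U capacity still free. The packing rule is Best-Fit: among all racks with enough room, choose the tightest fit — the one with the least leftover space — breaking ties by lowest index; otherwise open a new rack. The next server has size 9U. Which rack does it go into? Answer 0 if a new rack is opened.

Racks with room: rack 4 (16U), rack 5 (16U).
Tightest fit is rack 4 with 16U free.

4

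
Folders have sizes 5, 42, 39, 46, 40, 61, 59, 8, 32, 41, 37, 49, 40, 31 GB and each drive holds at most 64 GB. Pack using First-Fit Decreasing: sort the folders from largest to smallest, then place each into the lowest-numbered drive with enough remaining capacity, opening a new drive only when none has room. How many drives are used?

Sorted descending: 61, 59, 49, 46, 42, 41, 40, 40, 39, 37, 32, 31, 8, 5.
61 GB → drive 1 (remaining 3 GB)
59 GB → drive 2 (remaining 5 GB)
49 GB → drive 3 (remaining 15 GB)
46 GB → drive 4 (remaining 18 GB)
42 GB → drive 5 (remaining 22 GB)
41 GB → drive 6 (remaining 23 GB)
40 GB → drive 7 (remaining 24 GB)
40 GB → drive 8 (remaining 24 GB)
39 GB → drive 9 (remaining 25 GB)
37 GB → drive 10 (remaining 27 GB)
32 GB → drive 11 (remaining 32 GB)
31 GB → drive 11 (remaining 1 GB)
8 GB → drive 3 (remaining 7 GB)
5 GB → drive 2 (remaining 0 GB)
Final drives: [61] [59,5] [49,8] [46] [42] [41] [40] [40] [39] [37] [32,31].

11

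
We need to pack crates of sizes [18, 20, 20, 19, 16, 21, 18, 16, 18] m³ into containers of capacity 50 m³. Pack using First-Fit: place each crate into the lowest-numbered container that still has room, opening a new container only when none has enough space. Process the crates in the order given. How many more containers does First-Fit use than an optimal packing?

First-Fit: [18,20] [20,19] [16,21] [18,16] [18] → 5 containers.
Total size 166 m³; any packing needs at least ⌈166/50⌉ = 4 containers.
An optimal packing achieves that bound: [21,20] [20,19] [18,18] [18,16,16] → 4 containers.
Excess: 5 − 4 = 1.

1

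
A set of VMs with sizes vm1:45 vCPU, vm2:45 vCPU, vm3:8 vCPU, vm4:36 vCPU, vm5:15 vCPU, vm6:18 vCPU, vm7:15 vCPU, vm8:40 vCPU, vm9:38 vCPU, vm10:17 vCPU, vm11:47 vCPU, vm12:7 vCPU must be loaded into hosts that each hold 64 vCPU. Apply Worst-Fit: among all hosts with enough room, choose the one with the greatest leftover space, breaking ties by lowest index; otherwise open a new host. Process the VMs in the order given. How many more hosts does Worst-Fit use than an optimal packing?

0

Worst-Fit: [45,8] [45,18] [36,15] [15,40] [38,17] [47,7] → 6 hosts.
Total size 331 vCPU; any packing needs at least ⌈331/64⌉ = 6 hosts.
So 6 is already optimal.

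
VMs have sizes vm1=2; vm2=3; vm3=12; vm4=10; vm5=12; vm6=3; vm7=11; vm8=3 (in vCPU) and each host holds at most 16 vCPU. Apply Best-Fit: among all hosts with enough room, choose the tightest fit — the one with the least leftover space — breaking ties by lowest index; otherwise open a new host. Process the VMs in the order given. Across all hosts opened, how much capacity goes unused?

Put vm1 (2 vCPU) in host 1; 14 vCPU remain.
Put vm2 (3 vCPU) in host 1; 11 vCPU remain.
Put vm3 (12 vCPU) in host 2; 4 vCPU remain.
Put vm4 (10 vCPU) in host 1; 1 vCPU remain.
Put vm5 (12 vCPU) in host 3; 4 vCPU remain.
Put vm6 (3 vCPU) in host 2; 1 vCPU remain.
Put vm7 (11 vCPU) in host 4; 5 vCPU remain.
Put vm8 (3 vCPU) in host 3; 1 vCPU remain.
4 hosts × 16 vCPU = 64 vCPU; used 56 vCPU; unused 8 vCPU.

8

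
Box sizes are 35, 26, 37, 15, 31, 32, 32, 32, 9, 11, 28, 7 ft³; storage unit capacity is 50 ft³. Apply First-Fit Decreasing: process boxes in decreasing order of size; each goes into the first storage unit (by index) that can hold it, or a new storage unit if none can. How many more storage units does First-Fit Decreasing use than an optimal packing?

First-Fit Decreasing: [37,11] [35,15] [32,9,7] [32] [32] [31] [28] [26] → 8 storage units.
8 boxes exceed 25 ft³ (half the capacity), and no two of those can share a storage unit, so at least 8 storage units are needed.
So 8 is already optimal.

0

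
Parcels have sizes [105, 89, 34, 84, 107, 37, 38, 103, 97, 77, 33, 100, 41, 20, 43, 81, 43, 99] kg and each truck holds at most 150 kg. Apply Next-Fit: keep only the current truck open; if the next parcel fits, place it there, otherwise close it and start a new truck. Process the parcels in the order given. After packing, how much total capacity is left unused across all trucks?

Put 105 kg in truck 1; 45 kg remain.
Put 89 kg in truck 2; 61 kg remain.
Put 34 kg in truck 2; 27 kg remain.
Put 84 kg in truck 3; 66 kg remain.
Put 107 kg in truck 4; 43 kg remain.
Put 37 kg in truck 4; 6 kg remain.
Put 38 kg in truck 5; 112 kg remain.
Put 103 kg in truck 5; 9 kg remain.
Put 97 kg in truck 6; 53 kg remain.
Put 77 kg in truck 7; 73 kg remain.
Put 33 kg in truck 7; 40 kg remain.
Put 100 kg in truck 8; 50 kg remain.
Put 41 kg in truck 8; 9 kg remain.
Put 20 kg in truck 9; 130 kg remain.
Put 43 kg in truck 9; 87 kg remain.
Put 81 kg in truck 9; 6 kg remain.
Put 43 kg in truck 10; 107 kg remain.
Put 99 kg in truck 10; 8 kg remain.
10 trucks × 150 kg = 1500 kg; used 1231 kg; unused 269 kg.

269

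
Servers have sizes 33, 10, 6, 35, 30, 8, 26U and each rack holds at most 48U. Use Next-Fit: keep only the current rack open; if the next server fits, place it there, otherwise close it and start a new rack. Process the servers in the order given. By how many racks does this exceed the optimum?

0

Next-Fit: [33,10] [6,35] [30,8] [26] → 4 racks.
Total size 148U; any packing needs at least ⌈148/48⌉ = 4 racks.
So 4 is already optimal.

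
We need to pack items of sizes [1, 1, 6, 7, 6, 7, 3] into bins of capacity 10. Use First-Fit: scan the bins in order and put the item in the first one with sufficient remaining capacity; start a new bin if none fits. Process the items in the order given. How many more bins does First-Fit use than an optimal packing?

First-Fit: [1,1,6] [7,3] [6] [7] → 4 bins.
Total size 31; any packing needs at least ⌈31/10⌉ = 4 bins.
So 4 is already optimal.

0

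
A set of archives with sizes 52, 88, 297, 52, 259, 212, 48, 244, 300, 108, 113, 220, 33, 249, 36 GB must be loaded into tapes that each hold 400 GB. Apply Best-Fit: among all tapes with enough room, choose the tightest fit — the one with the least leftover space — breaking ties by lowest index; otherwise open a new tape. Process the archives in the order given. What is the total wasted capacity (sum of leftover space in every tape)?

Put 52 GB in tape 1; 348 GB remain.
Put 88 GB in tape 1; 260 GB remain.
Put 297 GB in tape 2; 103 GB remain.
Put 52 GB in tape 2; 51 GB remain.
Put 259 GB in tape 1; 1 GB remain.
Put 212 GB in tape 3; 188 GB remain.
Put 48 GB in tape 2; 3 GB remain.
Put 244 GB in tape 4; 156 GB remain.
Put 300 GB in tape 5; 100 GB remain.
Put 108 GB in tape 4; 48 GB remain.
Put 113 GB in tape 3; 75 GB remain.
Put 220 GB in tape 6; 180 GB remain.
Put 33 GB in tape 4; 15 GB remain.
Put 249 GB in tape 7; 151 GB remain.
Put 36 GB in tape 3; 39 GB remain.
7 tapes × 400 GB = 2800 GB; used 2311 GB; unused 489 GB.

489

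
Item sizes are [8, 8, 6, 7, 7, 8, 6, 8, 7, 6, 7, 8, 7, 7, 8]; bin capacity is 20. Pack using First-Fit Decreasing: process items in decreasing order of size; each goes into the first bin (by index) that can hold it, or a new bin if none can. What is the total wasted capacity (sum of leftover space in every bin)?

Sorted descending: 8, 8, 8, 8, 8, 8, 7, 7, 7, 7, 7, 7, 6, 6, 6.
bin 1: place 8, 12 left
bin 1: place 8, 4 left
bin 2: place 8, 12 left
bin 2: place 8, 4 left
bin 3: place 8, 12 left
bin 3: place 8, 4 left
bin 4: place 7, 13 left
bin 4: place 7, 6 left
bin 5: place 7, 13 left
bin 5: place 7, 6 left
bin 6: place 7, 13 left
bin 6: place 7, 6 left
bin 4: place 6, 0 left
bin 5: place 6, 0 left
bin 6: place 6, 0 left
6 bins × 20 = 120; used 108; unused 12.

12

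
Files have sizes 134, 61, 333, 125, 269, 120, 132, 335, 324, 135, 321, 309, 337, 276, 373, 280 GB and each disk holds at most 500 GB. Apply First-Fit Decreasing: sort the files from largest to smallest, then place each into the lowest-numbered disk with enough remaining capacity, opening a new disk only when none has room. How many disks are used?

Sorted descending: 373, 337, 335, 333, 324, 321, 309, 280, 276, 269, 135, 134, 132, 125, 120, 61.
373 GB → disk 1 (remaining 127 GB)
337 GB → disk 2 (remaining 163 GB)
335 GB → disk 3 (remaining 165 GB)
333 GB → disk 4 (remaining 167 GB)
324 GB → disk 5 (remaining 176 GB)
321 GB → disk 6 (remaining 179 GB)
309 GB → disk 7 (remaining 191 GB)
280 GB → disk 8 (remaining 220 GB)
276 GB → disk 9 (remaining 224 GB)
269 GB → disk 10 (remaining 231 GB)
135 GB → disk 2 (remaining 28 GB)
134 GB → disk 3 (remaining 31 GB)
132 GB → disk 4 (remaining 35 GB)
125 GB → disk 1 (remaining 2 GB)
120 GB → disk 5 (remaining 56 GB)
61 GB → disk 6 (remaining 118 GB)
Final disks: [373,125] [337,135] [335,134] [333,132] [324,120] [321,61] [309] [280] [276] [269].

10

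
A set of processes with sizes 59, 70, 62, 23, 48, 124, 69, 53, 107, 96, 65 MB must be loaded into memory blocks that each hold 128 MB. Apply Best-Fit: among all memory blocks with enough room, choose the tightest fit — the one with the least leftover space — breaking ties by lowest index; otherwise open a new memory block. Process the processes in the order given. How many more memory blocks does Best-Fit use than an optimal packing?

0

Best-Fit: [59,62] [70,23] [48,69] [124] [53,65] [107] [96] → 7 memory blocks.
Total size 776 MB; any packing needs at least ⌈776/128⌉ = 7 memory blocks.
So 7 is already optimal.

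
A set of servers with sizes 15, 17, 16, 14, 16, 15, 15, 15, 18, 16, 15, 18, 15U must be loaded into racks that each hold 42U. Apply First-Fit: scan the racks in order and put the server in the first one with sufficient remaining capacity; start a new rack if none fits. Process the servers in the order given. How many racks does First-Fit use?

Put 15U in rack 1; 27U remain.
Put 17U in rack 1; 10U remain.
Put 16U in rack 2; 26U remain.
Put 14U in rack 2; 12U remain.
Put 16U in rack 3; 26U remain.
Put 15U in rack 3; 11U remain.
Put 15U in rack 4; 27U remain.
Put 15U in rack 4; 12U remain.
Put 18U in rack 5; 24U remain.
Put 16U in rack 5; 8U remain.
Put 15U in rack 6; 27U remain.
Put 18U in rack 6; 9U remain.
Put 15U in rack 7; 27U remain.

7 racks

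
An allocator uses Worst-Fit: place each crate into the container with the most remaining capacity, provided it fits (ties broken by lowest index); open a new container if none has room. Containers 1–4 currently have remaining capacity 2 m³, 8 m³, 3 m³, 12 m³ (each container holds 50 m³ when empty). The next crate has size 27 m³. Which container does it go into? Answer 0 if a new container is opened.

0

No container has ≥ 27 m³ free, so a new container is opened.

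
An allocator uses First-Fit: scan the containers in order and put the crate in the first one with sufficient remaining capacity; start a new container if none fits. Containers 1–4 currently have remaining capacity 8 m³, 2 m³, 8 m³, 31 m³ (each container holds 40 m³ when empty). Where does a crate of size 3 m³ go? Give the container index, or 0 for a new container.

Containers with room: container 1 (8 m³), container 3 (8 m³), container 4 (31 m³).
The first with room is container 1.

1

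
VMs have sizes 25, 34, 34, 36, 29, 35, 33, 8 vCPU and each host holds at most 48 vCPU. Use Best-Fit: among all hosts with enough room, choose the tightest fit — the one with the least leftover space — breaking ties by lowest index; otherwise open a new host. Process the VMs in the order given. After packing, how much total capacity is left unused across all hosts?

102

Put 25 vCPU in host 1; 23 vCPU remain.
Put 34 vCPU in host 2; 14 vCPU remain.
Put 34 vCPU in host 3; 14 vCPU remain.
Put 36 vCPU in host 4; 12 vCPU remain.
Put 29 vCPU in host 5; 19 vCPU remain.
Put 35 vCPU in host 6; 13 vCPU remain.
Put 33 vCPU in host 7; 15 vCPU remain.
Put 8 vCPU in host 4; 4 vCPU remain.
7 hosts × 48 vCPU = 336 vCPU; used 234 vCPU; unused 102 vCPU.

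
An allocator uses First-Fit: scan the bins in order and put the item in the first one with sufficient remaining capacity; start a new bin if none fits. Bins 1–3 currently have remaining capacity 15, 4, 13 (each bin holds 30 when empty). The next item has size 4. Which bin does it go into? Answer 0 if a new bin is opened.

1

Bins with room: bin 1 (15), bin 2 (4), bin 3 (13).
The first with room is bin 1.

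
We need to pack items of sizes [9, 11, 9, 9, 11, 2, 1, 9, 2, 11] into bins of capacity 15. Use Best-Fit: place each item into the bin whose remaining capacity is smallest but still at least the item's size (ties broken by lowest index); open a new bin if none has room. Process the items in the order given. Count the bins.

7

Put 9 in bin 1; 6 remain.
Put 11 in bin 2; 4 remain.
Put 9 in bin 3; 6 remain.
Put 9 in bin 4; 6 remain.
Put 11 in bin 5; 4 remain.
Put 2 in bin 2; 2 remain.
Put 1 in bin 2; 1 remain.
Put 9 in bin 6; 6 remain.
Put 2 in bin 5; 2 remain.
Put 11 in bin 7; 4 remain.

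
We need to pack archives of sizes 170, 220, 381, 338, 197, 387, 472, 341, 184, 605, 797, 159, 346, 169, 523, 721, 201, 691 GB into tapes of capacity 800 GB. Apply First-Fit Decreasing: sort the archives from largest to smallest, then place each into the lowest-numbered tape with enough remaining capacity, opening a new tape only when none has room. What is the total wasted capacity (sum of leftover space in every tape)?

1098

Sorted descending: 797, 721, 691, 605, 523, 472, 387, 381, 346, 341, 338, 220, 201, 197, 184, 170, 169, 159.
797 GB → tape 1 (remaining 3 GB)
721 GB → tape 2 (remaining 79 GB)
691 GB → tape 3 (remaining 109 GB)
605 GB → tape 4 (remaining 195 GB)
523 GB → tape 5 (remaining 277 GB)
472 GB → tape 6 (remaining 328 GB)
387 GB → tape 7 (remaining 413 GB)
381 GB → tape 7 (remaining 32 GB)
346 GB → tape 8 (remaining 454 GB)
341 GB → tape 8 (remaining 113 GB)
338 GB → tape 9 (remaining 462 GB)
220 GB → tape 5 (remaining 57 GB)
201 GB → tape 6 (remaining 127 GB)
197 GB → tape 9 (remaining 265 GB)
184 GB → tape 4 (remaining 11 GB)
170 GB → tape 9 (remaining 95 GB)
169 GB → tape 10 (remaining 631 GB)
159 GB → tape 10 (remaining 472 GB)
10 tapes × 800 GB = 8000 GB; used 6902 GB; unused 1098 GB.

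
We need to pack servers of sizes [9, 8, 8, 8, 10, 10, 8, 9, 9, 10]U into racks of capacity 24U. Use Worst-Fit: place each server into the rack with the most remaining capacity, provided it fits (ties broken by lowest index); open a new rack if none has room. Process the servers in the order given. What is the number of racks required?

9U → rack 1 (remaining 15U)
8U → rack 1 (remaining 7U)
8U → rack 2 (remaining 16U)
8U → rack 2 (remaining 8U)
10U → rack 3 (remaining 14U)
10U → rack 3 (remaining 4U)
8U → rack 2 (remaining 0U)
9U → rack 4 (remaining 15U)
9U → rack 4 (remaining 6U)
10U → rack 5 (remaining 14U)
Final racks: [9,8] [8,8,8] [10,10] [9,9] [10].

5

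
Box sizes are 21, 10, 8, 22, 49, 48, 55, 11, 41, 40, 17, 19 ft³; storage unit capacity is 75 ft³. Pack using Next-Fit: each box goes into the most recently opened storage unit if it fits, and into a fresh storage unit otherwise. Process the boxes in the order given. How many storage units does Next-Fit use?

21 ft³ → storage unit 1 (remaining 54 ft³)
10 ft³ → storage unit 1 (remaining 44 ft³)
8 ft³ → storage unit 1 (remaining 36 ft³)
22 ft³ → storage unit 1 (remaining 14 ft³)
49 ft³ → storage unit 2 (remaining 26 ft³)
48 ft³ → storage unit 3 (remaining 27 ft³)
55 ft³ → storage unit 4 (remaining 20 ft³)
11 ft³ → storage unit 4 (remaining 9 ft³)
41 ft³ → storage unit 5 (remaining 34 ft³)
40 ft³ → storage unit 6 (remaining 35 ft³)
17 ft³ → storage unit 6 (remaining 18 ft³)
19 ft³ → storage unit 7 (remaining 56 ft³)
Final storage units: [21,10,8,22] [49] [48] [55,11] [41] [40,17] [19].

7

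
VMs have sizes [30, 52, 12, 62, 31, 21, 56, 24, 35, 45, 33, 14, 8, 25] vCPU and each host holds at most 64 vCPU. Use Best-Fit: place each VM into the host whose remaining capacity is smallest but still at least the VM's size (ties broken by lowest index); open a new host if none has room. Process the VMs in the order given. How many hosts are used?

Put 30 vCPU in host 1; 34 vCPU remain.
Put 52 vCPU in host 2; 12 vCPU remain.
Put 12 vCPU in host 2; 0 vCPU remain.
Put 62 vCPU in host 3; 2 vCPU remain.
Put 31 vCPU in host 1; 3 vCPU remain.
Put 21 vCPU in host 4; 43 vCPU remain.
Put 56 vCPU in host 5; 8 vCPU remain.
Put 24 vCPU in host 4; 19 vCPU remain.
Put 35 vCPU in host 6; 29 vCPU remain.
Put 45 vCPU in host 7; 19 vCPU remain.
Put 33 vCPU in host 8; 31 vCPU remain.
Put 14 vCPU in host 4; 5 vCPU remain.
Put 8 vCPU in host 5; 0 vCPU remain.
Put 25 vCPU in host 6; 4 vCPU remain.

8 hosts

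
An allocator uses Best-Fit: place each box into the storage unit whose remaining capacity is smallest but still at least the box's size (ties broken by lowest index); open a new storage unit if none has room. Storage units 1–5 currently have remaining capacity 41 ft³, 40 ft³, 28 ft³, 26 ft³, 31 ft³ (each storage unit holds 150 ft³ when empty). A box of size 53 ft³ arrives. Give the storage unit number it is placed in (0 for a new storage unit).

0

No storage unit has ≥ 53 ft³ free, so a new storage unit is opened.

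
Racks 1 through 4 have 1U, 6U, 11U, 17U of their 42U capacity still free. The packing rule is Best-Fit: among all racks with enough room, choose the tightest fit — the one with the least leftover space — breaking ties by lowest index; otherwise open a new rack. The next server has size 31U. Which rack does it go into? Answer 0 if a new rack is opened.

No rack has ≥ 31U free, so a new rack is opened.

0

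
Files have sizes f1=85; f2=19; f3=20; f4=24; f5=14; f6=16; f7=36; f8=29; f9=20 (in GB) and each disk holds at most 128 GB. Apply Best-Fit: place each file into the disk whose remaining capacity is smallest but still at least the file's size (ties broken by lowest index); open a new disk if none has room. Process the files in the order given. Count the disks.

3 disks

disk 1: place f1 (85 GB), 43 GB left
disk 1: place f2 (19 GB), 24 GB left
disk 1: place f3 (20 GB), 4 GB left
disk 2: place f4 (24 GB), 104 GB left
disk 2: place f5 (14 GB), 90 GB left
disk 2: place f6 (16 GB), 74 GB left
disk 2: place f7 (36 GB), 38 GB left
disk 2: place f8 (29 GB), 9 GB left
disk 3: place f9 (20 GB), 108 GB left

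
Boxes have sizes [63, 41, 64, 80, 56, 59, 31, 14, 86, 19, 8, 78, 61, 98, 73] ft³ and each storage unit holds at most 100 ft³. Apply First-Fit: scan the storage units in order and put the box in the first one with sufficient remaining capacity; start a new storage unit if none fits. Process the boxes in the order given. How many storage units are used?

10 storage units

Put 63 ft³ in storage unit 1; 37 ft³ remain.
Put 41 ft³ in storage unit 2; 59 ft³ remain.
Put 64 ft³ in storage unit 3; 36 ft³ remain.
Put 80 ft³ in storage unit 4; 20 ft³ remain.
Put 56 ft³ in storage unit 2; 3 ft³ remain.
Put 59 ft³ in storage unit 5; 41 ft³ remain.
Put 31 ft³ in storage unit 1; 6 ft³ remain.
Put 14 ft³ in storage unit 3; 22 ft³ remain.
Put 86 ft³ in storage unit 6; 14 ft³ remain.
Put 19 ft³ in storage unit 3; 3 ft³ remain.
Put 8 ft³ in storage unit 4; 12 ft³ remain.
Put 78 ft³ in storage unit 7; 22 ft³ remain.
Put 61 ft³ in storage unit 8; 39 ft³ remain.
Put 98 ft³ in storage unit 9; 2 ft³ remain.
Put 73 ft³ in storage unit 10; 27 ft³ remain.
Final storage units: [63,31] [41,56] [64,14,19] [80,8] [59] [86] [78] [61] [98] [73].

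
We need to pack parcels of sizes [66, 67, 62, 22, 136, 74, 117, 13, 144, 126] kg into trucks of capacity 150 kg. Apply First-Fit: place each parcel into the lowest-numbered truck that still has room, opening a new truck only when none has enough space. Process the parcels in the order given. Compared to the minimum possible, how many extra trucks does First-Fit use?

First-Fit: [66,67,13] [62,22] [136] [74] [117] [144] [126] → 7 trucks.
Total size 827 kg; any packing needs at least ⌈827/150⌉ = 6 trucks.
An optimal packing achieves that bound: [144] [136,13] [126,22] [117] [74,67] [66,62] → 6 trucks.
Excess: 7 − 6 = 1.

1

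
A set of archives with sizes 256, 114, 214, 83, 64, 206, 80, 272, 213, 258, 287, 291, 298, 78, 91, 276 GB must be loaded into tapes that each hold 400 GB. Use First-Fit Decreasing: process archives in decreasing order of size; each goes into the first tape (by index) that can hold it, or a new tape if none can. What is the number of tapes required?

10 tapes

Sorted descending: 298, 291, 287, 276, 272, 258, 256, 214, 213, 206, 114, 91, 83, 80, 78, 64.
tape 1: place 298 GB, 102 GB left
tape 2: place 291 GB, 109 GB left
tape 3: place 287 GB, 113 GB left
tape 4: place 276 GB, 124 GB left
tape 5: place 272 GB, 128 GB left
tape 6: place 258 GB, 142 GB left
tape 7: place 256 GB, 144 GB left
tape 8: place 214 GB, 186 GB left
tape 9: place 213 GB, 187 GB left
tape 10: place 206 GB, 194 GB left
tape 4: place 114 GB, 10 GB left
tape 1: place 91 GB, 11 GB left
tape 2: place 83 GB, 26 GB left
tape 3: place 80 GB, 33 GB left
tape 5: place 78 GB, 50 GB left
tape 6: place 64 GB, 78 GB left
Final tapes: [298,91] [291,83] [287,80] [276,114] [272,78] [258,64] [256] [214] [213] [206].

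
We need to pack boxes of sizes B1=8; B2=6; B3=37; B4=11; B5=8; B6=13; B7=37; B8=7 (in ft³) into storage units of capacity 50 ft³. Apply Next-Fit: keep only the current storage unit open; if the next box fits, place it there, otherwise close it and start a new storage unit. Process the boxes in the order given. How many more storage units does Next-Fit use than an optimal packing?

1

Next-Fit: [8,6] [37,11] [8,13] [37,7] → 4 storage units.
Total size 127 ft³; any packing needs at least ⌈127/50⌉ = 3 storage units.
An optimal packing achieves that bound: [37,13] [37,11] [8,8,7,6] → 3 storage units.
Excess: 4 − 3 = 1.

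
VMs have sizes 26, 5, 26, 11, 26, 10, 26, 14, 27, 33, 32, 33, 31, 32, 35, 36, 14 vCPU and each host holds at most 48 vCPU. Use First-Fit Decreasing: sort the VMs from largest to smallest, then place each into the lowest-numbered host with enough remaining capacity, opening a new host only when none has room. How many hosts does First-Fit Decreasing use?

12

Sorted descending: 36, 35, 33, 33, 32, 32, 31, 27, 26, 26, 26, 26, 14, 14, 11, 10, 5.
36 vCPU → host 1 (remaining 12 vCPU)
35 vCPU → host 2 (remaining 13 vCPU)
33 vCPU → host 3 (remaining 15 vCPU)
33 vCPU → host 4 (remaining 15 vCPU)
32 vCPU → host 5 (remaining 16 vCPU)
32 vCPU → host 6 (remaining 16 vCPU)
31 vCPU → host 7 (remaining 17 vCPU)
27 vCPU → host 8 (remaining 21 vCPU)
26 vCPU → host 9 (remaining 22 vCPU)
26 vCPU → host 10 (remaining 22 vCPU)
26 vCPU → host 11 (remaining 22 vCPU)
26 vCPU → host 12 (remaining 22 vCPU)
14 vCPU → host 3 (remaining 1 vCPU)
14 vCPU → host 4 (remaining 1 vCPU)
11 vCPU → host 1 (remaining 1 vCPU)
10 vCPU → host 2 (remaining 3 vCPU)
5 vCPU → host 5 (remaining 11 vCPU)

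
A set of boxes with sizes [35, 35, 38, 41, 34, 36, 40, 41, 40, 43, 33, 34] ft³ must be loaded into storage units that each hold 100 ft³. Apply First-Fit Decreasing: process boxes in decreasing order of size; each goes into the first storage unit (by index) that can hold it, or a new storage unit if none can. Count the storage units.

6

Sorted descending: 43, 41, 41, 40, 40, 38, 36, 35, 35, 34, 34, 33.
43 ft³ → storage unit 1 (remaining 57 ft³)
41 ft³ → storage unit 1 (remaining 16 ft³)
41 ft³ → storage unit 2 (remaining 59 ft³)
40 ft³ → storage unit 2 (remaining 19 ft³)
40 ft³ → storage unit 3 (remaining 60 ft³)
38 ft³ → storage unit 3 (remaining 22 ft³)
36 ft³ → storage unit 4 (remaining 64 ft³)
35 ft³ → storage unit 4 (remaining 29 ft³)
35 ft³ → storage unit 5 (remaining 65 ft³)
34 ft³ → storage unit 5 (remaining 31 ft³)
34 ft³ → storage unit 6 (remaining 66 ft³)
33 ft³ → storage unit 6 (remaining 33 ft³)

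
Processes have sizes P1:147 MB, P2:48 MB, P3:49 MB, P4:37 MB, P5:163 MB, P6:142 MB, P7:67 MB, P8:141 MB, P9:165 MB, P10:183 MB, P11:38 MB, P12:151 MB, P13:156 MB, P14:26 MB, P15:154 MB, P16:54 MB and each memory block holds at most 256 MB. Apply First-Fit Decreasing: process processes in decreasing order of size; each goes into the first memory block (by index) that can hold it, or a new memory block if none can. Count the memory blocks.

9

Sorted descending: 183, 165, 163, 156, 154, 151, 147, 142, 141, 67, 54, 49, 48, 38, 37, 26.
Put 183 MB in memory block 1; 73 MB remain.
Put 165 MB in memory block 2; 91 MB remain.
Put 163 MB in memory block 3; 93 MB remain.
Put 156 MB in memory block 4; 100 MB remain.
Put 154 MB in memory block 5; 102 MB remain.
Put 151 MB in memory block 6; 105 MB remain.
Put 147 MB in memory block 7; 109 MB remain.
Put 142 MB in memory block 8; 114 MB remain.
Put 141 MB in memory block 9; 115 MB remain.
Put 67 MB in memory block 1; 6 MB remain.
Put 54 MB in memory block 2; 37 MB remain.
Put 49 MB in memory block 3; 44 MB remain.
Put 48 MB in memory block 4; 52 MB remain.
Put 38 MB in memory block 3; 6 MB remain.
Put 37 MB in memory block 2; 0 MB remain.
Put 26 MB in memory block 4; 26 MB remain.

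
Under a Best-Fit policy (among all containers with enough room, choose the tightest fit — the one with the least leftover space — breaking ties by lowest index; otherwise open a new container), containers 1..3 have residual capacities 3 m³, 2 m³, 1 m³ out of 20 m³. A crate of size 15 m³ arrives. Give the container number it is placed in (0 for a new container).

No container has ≥ 15 m³ free, so a new container is opened.

0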